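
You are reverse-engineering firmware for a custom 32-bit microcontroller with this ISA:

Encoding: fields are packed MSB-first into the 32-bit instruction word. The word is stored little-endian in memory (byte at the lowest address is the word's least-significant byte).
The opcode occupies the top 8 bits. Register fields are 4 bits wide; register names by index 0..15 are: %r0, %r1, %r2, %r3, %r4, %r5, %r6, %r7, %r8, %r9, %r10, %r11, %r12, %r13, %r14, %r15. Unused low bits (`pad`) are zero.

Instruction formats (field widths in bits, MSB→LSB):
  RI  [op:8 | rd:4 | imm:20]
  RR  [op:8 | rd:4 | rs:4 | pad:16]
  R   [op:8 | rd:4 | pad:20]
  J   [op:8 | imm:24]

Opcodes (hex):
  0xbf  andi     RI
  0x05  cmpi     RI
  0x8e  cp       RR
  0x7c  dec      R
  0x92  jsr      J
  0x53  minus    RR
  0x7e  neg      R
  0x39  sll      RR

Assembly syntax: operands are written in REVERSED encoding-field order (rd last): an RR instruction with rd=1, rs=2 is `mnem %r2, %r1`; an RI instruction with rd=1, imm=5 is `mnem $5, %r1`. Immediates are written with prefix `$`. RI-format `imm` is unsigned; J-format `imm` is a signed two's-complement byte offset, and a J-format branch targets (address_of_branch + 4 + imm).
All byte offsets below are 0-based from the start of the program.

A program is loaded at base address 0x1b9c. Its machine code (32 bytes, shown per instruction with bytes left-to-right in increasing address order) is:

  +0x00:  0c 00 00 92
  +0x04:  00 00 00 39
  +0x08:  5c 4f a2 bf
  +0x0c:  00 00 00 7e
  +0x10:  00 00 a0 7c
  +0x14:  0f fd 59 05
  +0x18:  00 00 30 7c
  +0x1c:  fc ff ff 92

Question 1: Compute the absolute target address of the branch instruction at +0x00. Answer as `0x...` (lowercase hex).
+0x00: 0c 00 00 92 ⇒ word 0x9200000c (little)
  op=0x9200000c>>24=0x92 ⇒ jsr (J)
  [23:0] imm=12 = $12
  target = base 0x1b9c + off 0x00 + 4 + imm 12 = 0x1bac

0x1bac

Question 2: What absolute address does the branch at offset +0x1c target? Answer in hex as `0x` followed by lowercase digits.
0x1bb8

+0x1c: fc ff ff 92 ⇒ word 0x92fffffc (little)
  top 8b → 0x92 → jsr [J]
  imm@[23:0]=0xfffffc (s24→-4) ⇒ $-4
  target = base 0x1b9c + off 0x1c + 4 + imm -4 = 0x1bb8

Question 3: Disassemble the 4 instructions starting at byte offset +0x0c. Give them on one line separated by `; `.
neg %r0; dec %r10; cmpi $654607, %r5; dec %r3

off 0x0c: read 00 00 00 7e as little → 0x7e000000
  top 8b → 0x7e → neg [R]
  rd: (w>>20)&0xf=0x0 → %r0
off 0x10: read 00 00 a0 7c as little → 0x7ca00000
  top 8b → 0x7c → dec [R]
  rd: (w>>20)&0xf=0xa → %r10
off 0x14: read 0f fd 59 05 as little → 0x0559fd0f
  top 8b → 0x5 → cmpi [RI]
  rd: (w>>20)&0xf=0x5 → %r5
  imm: (w>>0)&0xfffff=0x9fd0f → $654607
off 0x18: read 00 00 30 7c as little → 0x7c300000
  top 8b → 0x7c → dec [R]
  rd: (w>>20)&0xf=0x3 → %r3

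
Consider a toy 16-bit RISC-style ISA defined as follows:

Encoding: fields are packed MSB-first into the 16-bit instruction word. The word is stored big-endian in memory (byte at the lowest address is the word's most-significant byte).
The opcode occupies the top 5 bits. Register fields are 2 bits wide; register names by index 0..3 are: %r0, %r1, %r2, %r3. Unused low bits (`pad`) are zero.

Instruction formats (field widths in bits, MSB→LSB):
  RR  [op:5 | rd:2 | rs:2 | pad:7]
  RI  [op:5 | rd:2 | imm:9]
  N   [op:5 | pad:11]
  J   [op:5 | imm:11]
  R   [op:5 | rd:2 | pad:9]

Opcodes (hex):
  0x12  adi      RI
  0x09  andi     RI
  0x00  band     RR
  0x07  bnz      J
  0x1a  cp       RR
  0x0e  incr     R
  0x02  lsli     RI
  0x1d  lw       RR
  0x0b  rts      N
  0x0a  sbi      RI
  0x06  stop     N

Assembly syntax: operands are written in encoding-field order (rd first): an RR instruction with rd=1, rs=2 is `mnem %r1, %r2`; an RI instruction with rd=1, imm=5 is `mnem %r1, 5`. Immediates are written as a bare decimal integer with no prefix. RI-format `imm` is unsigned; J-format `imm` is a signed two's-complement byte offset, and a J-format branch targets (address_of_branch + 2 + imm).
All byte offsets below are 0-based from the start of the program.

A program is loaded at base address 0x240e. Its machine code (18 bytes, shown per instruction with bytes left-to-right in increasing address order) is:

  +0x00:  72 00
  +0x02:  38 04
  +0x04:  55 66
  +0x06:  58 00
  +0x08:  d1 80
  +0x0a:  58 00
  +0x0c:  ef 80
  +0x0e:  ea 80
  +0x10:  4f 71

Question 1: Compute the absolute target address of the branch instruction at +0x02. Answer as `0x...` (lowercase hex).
off 0x02: read 38 04 as big → 0x3804
  top 5b → 0x7 → bnz [J]
  imm@[10:0]=0x4 ⇒ 4
  target = base 0x240e + off 0x02 + 2 + imm 4 = 0x2416

0x2416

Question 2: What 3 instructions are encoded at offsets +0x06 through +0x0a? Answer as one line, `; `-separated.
rts; cp %r0, %r3; rts

@+06  big-endian(58 00) = 0x5800
  opcode bits[15:11]=0xb: rts/N
@+08  big-endian(d1 80) = 0xd180
  opcode bits[15:11]=0x1a: cp/RR
  rd: (w>>9)&0x3=0x0 → %r0
  rs: (w>>7)&0x3=0x3 → %r3
@+0a  big-endian(58 00) = 0x5800
  opcode bits[15:11]=0xb: rts/N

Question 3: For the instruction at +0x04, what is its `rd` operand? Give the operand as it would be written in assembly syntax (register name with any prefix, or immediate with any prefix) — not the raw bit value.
[04] 55 66 → 0x5566
  opcode bits[15:11]=0xa: sbi/RI
  [10:9] rd=2 = %r2
  [8:0] imm=358 = 358

%r2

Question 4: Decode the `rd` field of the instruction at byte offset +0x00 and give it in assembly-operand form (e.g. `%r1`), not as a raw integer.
off 0x00: read 72 00 as big → 0x7200
  top 5b → 0xe → incr [R]
  rd: (w>>9)&0x3=0x1 → %r1

%r1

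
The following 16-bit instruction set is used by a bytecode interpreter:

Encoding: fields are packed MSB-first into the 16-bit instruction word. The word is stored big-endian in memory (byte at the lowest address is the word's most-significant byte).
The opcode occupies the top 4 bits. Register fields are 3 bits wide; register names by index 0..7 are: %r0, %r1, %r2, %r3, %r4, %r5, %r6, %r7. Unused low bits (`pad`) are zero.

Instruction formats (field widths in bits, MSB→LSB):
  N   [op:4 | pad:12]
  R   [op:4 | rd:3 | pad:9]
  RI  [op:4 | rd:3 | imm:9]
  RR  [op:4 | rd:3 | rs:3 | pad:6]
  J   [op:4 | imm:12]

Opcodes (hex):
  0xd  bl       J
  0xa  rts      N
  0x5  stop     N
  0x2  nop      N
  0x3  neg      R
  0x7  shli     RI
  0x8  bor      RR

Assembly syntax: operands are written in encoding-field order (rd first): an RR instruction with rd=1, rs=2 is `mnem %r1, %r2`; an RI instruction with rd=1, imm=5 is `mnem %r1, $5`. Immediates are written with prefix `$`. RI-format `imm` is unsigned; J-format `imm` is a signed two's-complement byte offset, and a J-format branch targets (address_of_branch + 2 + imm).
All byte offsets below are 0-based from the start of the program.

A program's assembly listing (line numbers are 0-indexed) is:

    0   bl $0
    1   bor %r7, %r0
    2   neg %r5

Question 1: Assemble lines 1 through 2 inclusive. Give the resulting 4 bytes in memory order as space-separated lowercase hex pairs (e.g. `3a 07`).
L1: bor op=0x8:4|rd=7:3|rs=0:3|pad=0:6 ⇒ 0x8e00 ⇒ big 8e 00
L2: neg op=0x3:4|rd=5:3|pad=0:9 ⇒ 0x3a00 ⇒ big 3a 00

8e 00 3a 00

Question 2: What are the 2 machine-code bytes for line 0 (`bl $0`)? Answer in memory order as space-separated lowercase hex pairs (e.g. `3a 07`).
d0 00

0. bl fields op=0xd:4|imm=0:12 → word d000h → d0 00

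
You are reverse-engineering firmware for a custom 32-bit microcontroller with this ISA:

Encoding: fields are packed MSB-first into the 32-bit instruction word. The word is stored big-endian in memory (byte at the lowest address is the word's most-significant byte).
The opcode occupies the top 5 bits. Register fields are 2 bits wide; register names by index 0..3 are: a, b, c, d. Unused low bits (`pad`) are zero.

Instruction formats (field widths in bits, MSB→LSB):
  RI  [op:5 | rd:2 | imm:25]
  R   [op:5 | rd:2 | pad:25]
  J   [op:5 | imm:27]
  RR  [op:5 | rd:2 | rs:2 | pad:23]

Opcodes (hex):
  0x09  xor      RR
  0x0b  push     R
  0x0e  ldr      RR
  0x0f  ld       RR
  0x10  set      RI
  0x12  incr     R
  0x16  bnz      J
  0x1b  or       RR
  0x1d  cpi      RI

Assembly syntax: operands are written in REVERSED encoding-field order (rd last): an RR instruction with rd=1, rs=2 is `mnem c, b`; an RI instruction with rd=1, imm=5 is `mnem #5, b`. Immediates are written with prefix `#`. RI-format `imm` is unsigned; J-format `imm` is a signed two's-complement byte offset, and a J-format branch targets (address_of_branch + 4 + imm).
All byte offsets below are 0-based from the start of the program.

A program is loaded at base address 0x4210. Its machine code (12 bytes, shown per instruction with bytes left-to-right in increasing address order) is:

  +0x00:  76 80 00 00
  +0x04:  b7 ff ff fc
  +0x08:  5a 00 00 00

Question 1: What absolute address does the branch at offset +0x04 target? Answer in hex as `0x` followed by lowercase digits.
@+04  big-endian(b7 ff ff fc) = 0xb7fffffc
  top 5b → 0x16 → bnz [J]
  [26:0] imm=134217724 (s27→-4) = #-4
  target = base 0x4210 + off 0x04 + 4 + imm -4 = 0x4214

0x4214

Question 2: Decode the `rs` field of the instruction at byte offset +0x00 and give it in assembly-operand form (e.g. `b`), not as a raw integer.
off 0x00: read 76 80 00 00 as big → 0x76800000
  top 5b → 0xe → ldr [RR]
  rd: (w>>25)&0x3=0x3 → d
  rs: (w>>23)&0x3=0x1 → b

b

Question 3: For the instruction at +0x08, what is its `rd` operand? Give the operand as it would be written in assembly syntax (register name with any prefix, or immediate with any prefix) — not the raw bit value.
b

+0x08: 5a 00 00 00 ⇒ word 0x5a000000 (big)
  op=0x5a000000>>27=0xb ⇒ push (R)
  rd: (w>>25)&0x3=0x1 → b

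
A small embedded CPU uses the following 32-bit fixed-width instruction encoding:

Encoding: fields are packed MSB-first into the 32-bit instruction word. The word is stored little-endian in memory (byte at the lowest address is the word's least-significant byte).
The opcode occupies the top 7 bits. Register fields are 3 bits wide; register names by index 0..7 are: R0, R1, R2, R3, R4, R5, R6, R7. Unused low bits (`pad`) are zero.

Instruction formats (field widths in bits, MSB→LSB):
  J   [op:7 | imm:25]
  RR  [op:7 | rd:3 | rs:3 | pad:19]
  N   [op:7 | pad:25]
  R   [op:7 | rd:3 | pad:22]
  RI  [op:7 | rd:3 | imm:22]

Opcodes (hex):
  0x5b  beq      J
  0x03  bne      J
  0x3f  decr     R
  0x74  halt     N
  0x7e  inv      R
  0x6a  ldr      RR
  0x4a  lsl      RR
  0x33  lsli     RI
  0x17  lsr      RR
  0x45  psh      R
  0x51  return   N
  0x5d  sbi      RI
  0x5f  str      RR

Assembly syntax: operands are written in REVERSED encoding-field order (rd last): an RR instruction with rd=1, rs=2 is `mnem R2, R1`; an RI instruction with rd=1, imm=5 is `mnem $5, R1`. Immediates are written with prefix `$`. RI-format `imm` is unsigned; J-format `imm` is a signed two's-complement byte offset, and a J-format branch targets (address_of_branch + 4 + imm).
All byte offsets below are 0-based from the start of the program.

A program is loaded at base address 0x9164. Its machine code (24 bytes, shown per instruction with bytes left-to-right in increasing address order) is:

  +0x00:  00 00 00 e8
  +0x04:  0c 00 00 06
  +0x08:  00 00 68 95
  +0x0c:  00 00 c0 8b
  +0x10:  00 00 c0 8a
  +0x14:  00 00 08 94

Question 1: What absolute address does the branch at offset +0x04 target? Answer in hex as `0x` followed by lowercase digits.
off 0x04: read 0c 00 00 06 as little → 0x0600000c
  op=0x0600000c>>25=0x3 ⇒ bne (J)
  imm: (w>>0)&0x1ffffff=0xc → $12
  target = base 0x9164 + off 0x04 + 4 + imm 12 = 0x9178

0x9178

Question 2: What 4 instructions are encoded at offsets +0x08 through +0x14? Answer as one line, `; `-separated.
off 0x08: read 00 00 68 95 as little → 0x95680000
  top 7b → 0x4a → lsl [RR]
  rd: (w>>22)&0x7=0x5 → R5
  rs: (w>>19)&0x7=0x5 → R5
off 0x0c: read 00 00 c0 8b as little → 0x8bc00000
  top 7b → 0x45 → psh [R]
  rd: (w>>22)&0x7=0x7 → R7
off 0x10: read 00 00 c0 8a as little → 0x8ac00000
  top 7b → 0x45 → psh [R]
  rd: (w>>22)&0x7=0x3 → R3
off 0x14: read 00 00 08 94 as little → 0x94080000
  top 7b → 0x4a → lsl [RR]
  rd: (w>>22)&0x7=0x0 → R0
  rs: (w>>19)&0x7=0x1 → R1

lsl R5, R5; psh R7; psh R3; lsl R1, R0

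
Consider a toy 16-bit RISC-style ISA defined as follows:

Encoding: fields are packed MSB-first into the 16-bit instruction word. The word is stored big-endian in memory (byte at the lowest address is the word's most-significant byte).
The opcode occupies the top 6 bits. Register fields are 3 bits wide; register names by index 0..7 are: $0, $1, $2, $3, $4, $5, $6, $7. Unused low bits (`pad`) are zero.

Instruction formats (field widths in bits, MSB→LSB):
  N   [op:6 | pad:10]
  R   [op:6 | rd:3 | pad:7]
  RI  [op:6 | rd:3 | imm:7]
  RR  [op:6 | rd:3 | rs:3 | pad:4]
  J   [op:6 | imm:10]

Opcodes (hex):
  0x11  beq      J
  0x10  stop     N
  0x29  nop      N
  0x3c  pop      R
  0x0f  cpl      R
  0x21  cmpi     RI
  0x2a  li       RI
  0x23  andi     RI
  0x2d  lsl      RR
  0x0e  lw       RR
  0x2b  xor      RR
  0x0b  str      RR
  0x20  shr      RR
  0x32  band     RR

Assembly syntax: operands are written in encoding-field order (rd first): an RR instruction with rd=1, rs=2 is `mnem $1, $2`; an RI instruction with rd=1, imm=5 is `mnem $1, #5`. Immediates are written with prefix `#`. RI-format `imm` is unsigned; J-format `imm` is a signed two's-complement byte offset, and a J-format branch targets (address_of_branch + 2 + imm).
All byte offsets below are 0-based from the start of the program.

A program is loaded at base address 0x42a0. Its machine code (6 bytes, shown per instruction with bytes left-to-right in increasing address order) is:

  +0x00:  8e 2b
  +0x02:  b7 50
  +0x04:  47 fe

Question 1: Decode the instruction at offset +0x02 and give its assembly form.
lsl $6, $5

+0x02: b7 50 ⇒ word 0xb750 (big)
  top 6b → 0x2d → lsl [RR]
  [9:7] rd=6 = $6
  [6:4] rs=5 = $5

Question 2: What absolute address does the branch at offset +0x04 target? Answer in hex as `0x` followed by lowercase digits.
+0x04: 47 fe ⇒ word 0x47fe (big)
  op=0x47fe>>10=0x11 ⇒ beq (J)
  imm: (w>>0)&0x3ff=0x3fe (s10→-2) → #-2
  target = base 0x42a0 + off 0x04 + 2 + imm -2 = 0x42a4

0x42a4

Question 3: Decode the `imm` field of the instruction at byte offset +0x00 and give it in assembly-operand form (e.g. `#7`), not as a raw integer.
+0x00: 8e 2b ⇒ word 0x8e2b (big)
  opcode bits[15:10]=0x23: andi/RI
  [9:7] rd=4 = $4
  [6:0] imm=43 = #43

#43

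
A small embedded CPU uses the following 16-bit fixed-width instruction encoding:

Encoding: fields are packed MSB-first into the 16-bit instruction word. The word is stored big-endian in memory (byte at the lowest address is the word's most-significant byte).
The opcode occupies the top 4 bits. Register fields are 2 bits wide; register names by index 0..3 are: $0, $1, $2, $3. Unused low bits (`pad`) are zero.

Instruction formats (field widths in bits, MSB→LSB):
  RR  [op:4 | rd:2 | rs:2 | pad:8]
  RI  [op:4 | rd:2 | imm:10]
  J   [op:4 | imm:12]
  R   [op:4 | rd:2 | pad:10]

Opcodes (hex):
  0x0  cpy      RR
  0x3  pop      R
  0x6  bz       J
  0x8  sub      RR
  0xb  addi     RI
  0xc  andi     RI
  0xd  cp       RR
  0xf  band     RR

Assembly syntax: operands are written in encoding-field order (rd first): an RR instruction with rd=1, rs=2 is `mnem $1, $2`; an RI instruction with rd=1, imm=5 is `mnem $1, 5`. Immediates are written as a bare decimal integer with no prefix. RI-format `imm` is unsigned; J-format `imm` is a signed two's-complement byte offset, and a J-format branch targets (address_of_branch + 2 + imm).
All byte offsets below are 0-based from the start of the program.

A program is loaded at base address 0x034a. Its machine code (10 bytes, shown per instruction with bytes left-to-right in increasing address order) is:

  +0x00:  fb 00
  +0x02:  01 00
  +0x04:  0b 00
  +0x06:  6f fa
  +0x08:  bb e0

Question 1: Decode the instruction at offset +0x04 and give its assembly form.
+0x04: 0b 00 ⇒ word 0x0b00 (big)
  op=0x0b00>>12=0x0 ⇒ cpy (RR)
  [11:10] rd=2 = $2
  [9:8] rs=3 = $3

cpy $2, $3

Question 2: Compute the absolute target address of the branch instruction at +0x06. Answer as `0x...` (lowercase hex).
0x034c

@+06  big-endian(6f fa) = 0x6ffa
  opcode bits[15:12]=0x6: bz/J
  imm: (w>>0)&0xfff=0xffa (s12→-6) → -6
  target = base 0x034a + off 0x06 + 2 + imm -6 = 0x034c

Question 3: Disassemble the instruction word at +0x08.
+0x08: bb e0 ⇒ word 0xbbe0 (big)
  opcode bits[15:12]=0xb: addi/RI
  [11:10] rd=2 = $2
  [9:0] imm=992 = 992

addi $2, 992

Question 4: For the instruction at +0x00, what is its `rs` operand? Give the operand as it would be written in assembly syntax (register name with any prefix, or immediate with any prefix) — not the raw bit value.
$3

[00] fb 00 → 0xfb00
  opcode bits[15:12]=0xf: band/RR
  [11:10] rd=2 = $2
  [9:8] rs=3 = $3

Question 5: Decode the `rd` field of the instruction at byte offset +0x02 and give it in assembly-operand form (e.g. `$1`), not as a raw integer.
$0

@+02  big-endian(01 00) = 0x0100
  top 4b → 0x0 → cpy [RR]
  rd@[11:10]=0x0 ⇒ $0
  rs@[9:8]=0x1 ⇒ $1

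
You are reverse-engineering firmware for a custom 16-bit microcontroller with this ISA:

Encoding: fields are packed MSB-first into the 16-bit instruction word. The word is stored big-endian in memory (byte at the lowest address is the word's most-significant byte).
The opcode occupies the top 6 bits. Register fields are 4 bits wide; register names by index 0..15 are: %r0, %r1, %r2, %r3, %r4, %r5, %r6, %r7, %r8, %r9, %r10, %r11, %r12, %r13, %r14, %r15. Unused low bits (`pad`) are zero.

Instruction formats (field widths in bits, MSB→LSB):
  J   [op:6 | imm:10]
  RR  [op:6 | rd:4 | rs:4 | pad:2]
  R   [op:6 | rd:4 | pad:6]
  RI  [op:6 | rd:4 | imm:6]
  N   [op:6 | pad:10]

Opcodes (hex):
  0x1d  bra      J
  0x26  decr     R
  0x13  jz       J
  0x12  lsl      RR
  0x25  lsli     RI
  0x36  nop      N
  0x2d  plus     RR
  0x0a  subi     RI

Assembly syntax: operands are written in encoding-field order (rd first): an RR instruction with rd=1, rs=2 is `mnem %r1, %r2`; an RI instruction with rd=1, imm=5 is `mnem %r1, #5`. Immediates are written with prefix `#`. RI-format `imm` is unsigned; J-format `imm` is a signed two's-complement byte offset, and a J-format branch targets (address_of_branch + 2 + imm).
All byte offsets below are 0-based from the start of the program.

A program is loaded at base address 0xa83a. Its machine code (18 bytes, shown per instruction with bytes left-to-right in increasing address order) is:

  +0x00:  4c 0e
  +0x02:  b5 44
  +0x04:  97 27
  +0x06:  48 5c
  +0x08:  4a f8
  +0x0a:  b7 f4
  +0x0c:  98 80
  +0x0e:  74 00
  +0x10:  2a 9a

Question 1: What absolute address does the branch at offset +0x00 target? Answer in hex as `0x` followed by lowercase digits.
@+00  big-endian(4c 0e) = 0x4c0e
  top 6b → 0x13 → jz [J]
  imm: (w>>0)&0x3ff=0xe → #14
  target = base 0xa83a + off 0x00 + 2 + imm 14 = 0xa84a

0xa84a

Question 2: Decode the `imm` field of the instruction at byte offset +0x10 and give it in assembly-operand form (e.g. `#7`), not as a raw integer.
#26

off 0x10: read 2a 9a as big → 0x2a9a
  opcode bits[15:10]=0xa: subi/RI
  [9:6] rd=10 = %r10
  [5:0] imm=26 = #26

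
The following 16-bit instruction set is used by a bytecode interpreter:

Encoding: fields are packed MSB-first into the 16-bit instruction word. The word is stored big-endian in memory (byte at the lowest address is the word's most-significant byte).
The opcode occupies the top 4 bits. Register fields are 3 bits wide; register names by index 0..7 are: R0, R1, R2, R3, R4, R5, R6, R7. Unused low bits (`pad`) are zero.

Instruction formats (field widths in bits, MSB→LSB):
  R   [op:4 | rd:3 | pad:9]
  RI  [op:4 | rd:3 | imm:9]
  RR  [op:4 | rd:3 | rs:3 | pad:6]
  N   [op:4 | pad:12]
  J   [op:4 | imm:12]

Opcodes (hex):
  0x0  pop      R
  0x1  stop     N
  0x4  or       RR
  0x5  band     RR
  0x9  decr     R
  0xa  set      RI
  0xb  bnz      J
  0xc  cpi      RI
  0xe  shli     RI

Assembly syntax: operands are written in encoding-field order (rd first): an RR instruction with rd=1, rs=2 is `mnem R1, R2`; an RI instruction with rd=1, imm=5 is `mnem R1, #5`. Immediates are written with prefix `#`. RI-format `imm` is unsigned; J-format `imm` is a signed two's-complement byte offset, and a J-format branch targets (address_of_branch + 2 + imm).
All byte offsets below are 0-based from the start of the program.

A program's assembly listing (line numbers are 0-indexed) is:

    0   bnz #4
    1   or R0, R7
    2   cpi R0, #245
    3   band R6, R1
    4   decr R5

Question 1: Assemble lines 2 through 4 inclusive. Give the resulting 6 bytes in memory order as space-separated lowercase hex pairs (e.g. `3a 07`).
L2: cpi op=0xc:4|rd=0:3|imm=245:9 ⇒ 0xc0f5 ⇒ big c0 f5
L3: band op=0x5:4|rd=6:3|rs=1:3|pad=0:6 ⇒ 0x5c40 ⇒ big 5c 40
L4: decr op=0x9:4|rd=5:3|pad=0:9 ⇒ 0x9a00 ⇒ big 9a 00

c0 f5 5c 40 9a 00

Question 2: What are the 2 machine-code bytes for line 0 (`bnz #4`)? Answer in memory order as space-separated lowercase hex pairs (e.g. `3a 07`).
line 0 (bnz): pack op=0xb:4|imm=4:12 = 0xb004; big→ b0 04

b0 04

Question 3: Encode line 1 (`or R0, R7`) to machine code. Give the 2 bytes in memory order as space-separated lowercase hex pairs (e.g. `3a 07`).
line 1 (or): pack op=0x4:4|rd=0:3|rs=7:3|pad=0:6 = 0x41c0; big→ 41 c0

41 c0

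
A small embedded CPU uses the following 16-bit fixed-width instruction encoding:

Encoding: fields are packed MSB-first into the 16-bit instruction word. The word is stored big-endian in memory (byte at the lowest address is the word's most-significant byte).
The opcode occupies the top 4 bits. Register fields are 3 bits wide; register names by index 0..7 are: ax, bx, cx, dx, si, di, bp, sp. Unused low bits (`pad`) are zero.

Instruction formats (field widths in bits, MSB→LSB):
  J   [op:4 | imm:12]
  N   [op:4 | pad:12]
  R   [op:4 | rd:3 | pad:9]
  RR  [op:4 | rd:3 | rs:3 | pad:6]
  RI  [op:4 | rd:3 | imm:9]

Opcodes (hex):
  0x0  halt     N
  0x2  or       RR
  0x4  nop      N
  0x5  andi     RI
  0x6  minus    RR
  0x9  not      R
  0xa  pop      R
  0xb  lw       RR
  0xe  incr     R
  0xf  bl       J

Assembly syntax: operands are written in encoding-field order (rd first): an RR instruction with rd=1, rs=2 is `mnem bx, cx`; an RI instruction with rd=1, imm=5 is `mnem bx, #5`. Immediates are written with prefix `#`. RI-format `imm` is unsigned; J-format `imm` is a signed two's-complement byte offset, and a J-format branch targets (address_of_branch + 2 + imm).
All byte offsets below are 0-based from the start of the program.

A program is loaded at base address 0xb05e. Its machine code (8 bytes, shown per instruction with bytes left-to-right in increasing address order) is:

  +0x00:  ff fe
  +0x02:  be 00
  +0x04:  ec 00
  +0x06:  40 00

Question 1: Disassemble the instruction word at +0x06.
[06] 40 00 → 0x4000
  opcode bits[15:12]=0x4: nop/N

nop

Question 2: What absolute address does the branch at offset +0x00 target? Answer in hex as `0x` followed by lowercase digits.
0xb05e

+0x00: ff fe ⇒ word 0xfffe (big)
  op=0xfffe>>12=0xf ⇒ bl (J)
  [11:0] imm=4094 (s12→-2) = #-2
  target = base 0xb05e + off 0x00 + 2 + imm -2 = 0xb05e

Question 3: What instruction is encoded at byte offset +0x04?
off 0x04: read ec 00 as big → 0xec00
  opcode bits[15:12]=0xe: incr/R
  [11:9] rd=6 = bp

incr bp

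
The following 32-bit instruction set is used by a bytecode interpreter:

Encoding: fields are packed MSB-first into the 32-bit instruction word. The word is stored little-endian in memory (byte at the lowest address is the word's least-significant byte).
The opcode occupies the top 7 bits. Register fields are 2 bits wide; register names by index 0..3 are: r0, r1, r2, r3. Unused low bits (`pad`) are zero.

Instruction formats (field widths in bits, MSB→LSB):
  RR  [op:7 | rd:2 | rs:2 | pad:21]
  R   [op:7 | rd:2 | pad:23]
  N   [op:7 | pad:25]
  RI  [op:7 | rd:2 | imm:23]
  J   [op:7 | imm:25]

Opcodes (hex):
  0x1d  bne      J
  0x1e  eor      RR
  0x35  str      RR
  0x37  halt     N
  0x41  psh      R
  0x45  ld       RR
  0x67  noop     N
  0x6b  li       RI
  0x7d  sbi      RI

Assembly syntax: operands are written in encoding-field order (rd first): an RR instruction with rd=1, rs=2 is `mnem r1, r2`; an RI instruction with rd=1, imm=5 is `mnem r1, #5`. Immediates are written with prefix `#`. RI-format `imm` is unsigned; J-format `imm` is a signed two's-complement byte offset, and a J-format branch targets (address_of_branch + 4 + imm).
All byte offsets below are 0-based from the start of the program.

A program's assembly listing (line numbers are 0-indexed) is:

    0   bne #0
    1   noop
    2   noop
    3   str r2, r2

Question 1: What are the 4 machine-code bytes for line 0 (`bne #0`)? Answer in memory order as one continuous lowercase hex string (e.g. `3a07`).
0000003a

line 0 (bne): pack op=0x1d:7|imm=0:25 = 0x3a000000; little→ 00 00 00 3a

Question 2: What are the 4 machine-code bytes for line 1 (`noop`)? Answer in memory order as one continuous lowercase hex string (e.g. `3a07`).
line 1 (noop): pack op=0x67:7|pad=0:25 = 0xce000000; little→ 00 00 00 ce

000000ce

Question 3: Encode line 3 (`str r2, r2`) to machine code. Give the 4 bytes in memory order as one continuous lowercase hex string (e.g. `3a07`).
0000406b

3. str fields op=0x35:7|rd=2:2|rs=2:2|pad=0:21 → word 6b400000h → 00 00 40 6b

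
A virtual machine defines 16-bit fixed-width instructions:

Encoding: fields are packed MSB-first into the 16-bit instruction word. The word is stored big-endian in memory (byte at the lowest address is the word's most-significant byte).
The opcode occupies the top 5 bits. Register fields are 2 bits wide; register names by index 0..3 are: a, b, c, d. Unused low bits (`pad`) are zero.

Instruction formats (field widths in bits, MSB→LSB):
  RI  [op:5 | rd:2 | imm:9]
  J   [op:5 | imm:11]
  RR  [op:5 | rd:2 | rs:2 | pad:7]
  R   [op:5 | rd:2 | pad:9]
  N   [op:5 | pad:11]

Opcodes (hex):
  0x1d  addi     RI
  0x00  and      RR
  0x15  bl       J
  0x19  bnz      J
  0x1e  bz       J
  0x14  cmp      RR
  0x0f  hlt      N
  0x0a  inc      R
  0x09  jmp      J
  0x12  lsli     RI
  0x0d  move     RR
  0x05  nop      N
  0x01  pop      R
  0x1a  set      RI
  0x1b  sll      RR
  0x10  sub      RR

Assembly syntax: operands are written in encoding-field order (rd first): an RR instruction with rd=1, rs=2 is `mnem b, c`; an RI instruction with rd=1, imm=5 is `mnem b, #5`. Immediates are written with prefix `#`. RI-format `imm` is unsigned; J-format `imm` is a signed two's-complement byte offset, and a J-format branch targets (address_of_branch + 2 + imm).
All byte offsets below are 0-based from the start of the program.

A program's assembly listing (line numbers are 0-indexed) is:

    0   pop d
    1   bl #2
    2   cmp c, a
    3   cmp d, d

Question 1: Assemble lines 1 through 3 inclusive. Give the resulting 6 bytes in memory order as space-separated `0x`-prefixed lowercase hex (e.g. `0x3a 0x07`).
1. bl fields op=0x15:5|imm=2:11 → word a802h → a8 02
2. cmp fields op=0x14:5|rd=2:2|rs=0:2|pad=0:7 → word a400h → a4 00
3. cmp fields op=0x14:5|rd=3:2|rs=3:2|pad=0:7 → word a780h → a7 80

0xa8 0x02 0xa4 0x00 0xa7 0x80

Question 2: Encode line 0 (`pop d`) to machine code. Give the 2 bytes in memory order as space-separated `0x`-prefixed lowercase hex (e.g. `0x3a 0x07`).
0x0e 0x00

L0: pop op=0x1:5|rd=3:2|pad=0:9 ⇒ 0x0e00 ⇒ big 0e 00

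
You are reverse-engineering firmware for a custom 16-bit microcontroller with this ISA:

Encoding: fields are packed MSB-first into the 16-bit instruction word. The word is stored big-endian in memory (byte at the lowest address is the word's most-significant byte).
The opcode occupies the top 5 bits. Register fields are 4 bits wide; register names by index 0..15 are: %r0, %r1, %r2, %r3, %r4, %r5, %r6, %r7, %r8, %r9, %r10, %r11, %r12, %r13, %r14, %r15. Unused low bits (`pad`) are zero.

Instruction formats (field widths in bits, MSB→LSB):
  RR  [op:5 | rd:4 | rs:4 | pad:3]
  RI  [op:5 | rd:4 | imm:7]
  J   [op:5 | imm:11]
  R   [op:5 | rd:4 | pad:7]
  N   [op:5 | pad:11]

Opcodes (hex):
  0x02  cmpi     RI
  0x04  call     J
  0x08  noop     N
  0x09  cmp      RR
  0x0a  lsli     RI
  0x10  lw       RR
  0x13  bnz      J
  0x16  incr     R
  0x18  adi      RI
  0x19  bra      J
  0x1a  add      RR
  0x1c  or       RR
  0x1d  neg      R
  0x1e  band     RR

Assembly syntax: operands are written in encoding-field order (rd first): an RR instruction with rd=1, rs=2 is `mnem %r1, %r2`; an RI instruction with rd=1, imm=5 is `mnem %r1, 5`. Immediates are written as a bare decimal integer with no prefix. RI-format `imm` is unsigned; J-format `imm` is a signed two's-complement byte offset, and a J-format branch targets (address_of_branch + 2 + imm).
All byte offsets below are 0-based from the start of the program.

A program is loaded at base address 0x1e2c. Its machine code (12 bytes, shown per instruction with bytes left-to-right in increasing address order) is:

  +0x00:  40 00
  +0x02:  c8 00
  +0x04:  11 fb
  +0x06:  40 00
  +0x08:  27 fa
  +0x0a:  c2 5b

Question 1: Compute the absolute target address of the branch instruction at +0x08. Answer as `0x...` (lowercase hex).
0x1e30

+0x08: 27 fa ⇒ word 0x27fa (big)
  opcode bits[15:11]=0x4: call/J
  imm@[10:0]=0x7fa (s11→-6) ⇒ -6
  target = base 0x1e2c + off 0x08 + 2 + imm -6 = 0x1e30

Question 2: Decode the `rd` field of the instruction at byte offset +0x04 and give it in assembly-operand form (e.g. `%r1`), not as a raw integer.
%r3

off 0x04: read 11 fb as big → 0x11fb
  opcode bits[15:11]=0x2: cmpi/RI
  rd@[10:7]=0x3 ⇒ %r3
  imm@[6:0]=0x7b ⇒ 123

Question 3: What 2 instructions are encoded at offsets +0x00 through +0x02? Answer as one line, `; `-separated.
noop; bra 0

+0x00: 40 00 ⇒ word 0x4000 (big)
  op=0x4000>>11=0x8 ⇒ noop (N)
+0x02: c8 00 ⇒ word 0xc800 (big)
  op=0xc800>>11=0x19 ⇒ bra (J)
  imm@[10:0]=0x0 ⇒ 0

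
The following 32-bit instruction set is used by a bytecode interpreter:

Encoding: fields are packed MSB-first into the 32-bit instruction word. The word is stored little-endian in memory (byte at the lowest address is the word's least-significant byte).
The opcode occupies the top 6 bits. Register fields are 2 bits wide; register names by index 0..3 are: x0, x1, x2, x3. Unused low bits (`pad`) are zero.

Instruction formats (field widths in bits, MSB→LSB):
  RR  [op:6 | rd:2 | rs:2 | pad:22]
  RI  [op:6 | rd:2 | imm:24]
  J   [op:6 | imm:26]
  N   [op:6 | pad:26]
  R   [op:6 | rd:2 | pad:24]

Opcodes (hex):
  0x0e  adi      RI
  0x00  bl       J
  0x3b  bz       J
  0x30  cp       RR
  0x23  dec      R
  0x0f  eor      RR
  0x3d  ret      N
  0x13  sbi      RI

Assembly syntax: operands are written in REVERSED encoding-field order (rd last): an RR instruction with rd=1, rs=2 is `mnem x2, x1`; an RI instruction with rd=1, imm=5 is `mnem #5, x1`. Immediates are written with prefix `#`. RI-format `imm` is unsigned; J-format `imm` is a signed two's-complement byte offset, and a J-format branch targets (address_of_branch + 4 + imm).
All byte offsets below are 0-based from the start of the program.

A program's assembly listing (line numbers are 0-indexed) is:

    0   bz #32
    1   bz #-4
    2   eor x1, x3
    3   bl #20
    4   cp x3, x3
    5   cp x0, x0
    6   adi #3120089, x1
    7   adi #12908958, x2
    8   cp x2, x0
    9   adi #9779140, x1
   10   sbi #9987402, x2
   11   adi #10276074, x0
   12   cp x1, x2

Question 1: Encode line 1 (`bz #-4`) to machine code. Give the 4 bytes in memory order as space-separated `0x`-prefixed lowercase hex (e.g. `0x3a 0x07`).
0xfc 0xff 0xff 0xef

1. bz fields op=0x3b:6|imm=-4:26 → word effffffch → fc ff ff ef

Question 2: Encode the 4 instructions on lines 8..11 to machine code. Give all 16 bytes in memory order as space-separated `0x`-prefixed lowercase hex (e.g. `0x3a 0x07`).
L8: cp op=0x30:6|rd=0:2|rs=2:2|pad=0:22 ⇒ 0xc0800000 ⇒ little 00 00 80 c0
L9: adi op=0xe:6|rd=1:2|imm=9779140:24 ⇒ 0x399537c4 ⇒ little c4 37 95 39
L10: sbi op=0x13:6|rd=2:2|imm=9987402:24 ⇒ 0x4e98654a ⇒ little 4a 65 98 4e
L11: adi op=0xe:6|rd=0:2|imm=10276074:24 ⇒ 0x389cccea ⇒ little ea cc 9c 38

0x00 0x00 0x80 0xc0 0xc4 0x37 0x95 0x39 0x4a 0x65 0x98 0x4e 0xea 0xcc 0x9c 0x38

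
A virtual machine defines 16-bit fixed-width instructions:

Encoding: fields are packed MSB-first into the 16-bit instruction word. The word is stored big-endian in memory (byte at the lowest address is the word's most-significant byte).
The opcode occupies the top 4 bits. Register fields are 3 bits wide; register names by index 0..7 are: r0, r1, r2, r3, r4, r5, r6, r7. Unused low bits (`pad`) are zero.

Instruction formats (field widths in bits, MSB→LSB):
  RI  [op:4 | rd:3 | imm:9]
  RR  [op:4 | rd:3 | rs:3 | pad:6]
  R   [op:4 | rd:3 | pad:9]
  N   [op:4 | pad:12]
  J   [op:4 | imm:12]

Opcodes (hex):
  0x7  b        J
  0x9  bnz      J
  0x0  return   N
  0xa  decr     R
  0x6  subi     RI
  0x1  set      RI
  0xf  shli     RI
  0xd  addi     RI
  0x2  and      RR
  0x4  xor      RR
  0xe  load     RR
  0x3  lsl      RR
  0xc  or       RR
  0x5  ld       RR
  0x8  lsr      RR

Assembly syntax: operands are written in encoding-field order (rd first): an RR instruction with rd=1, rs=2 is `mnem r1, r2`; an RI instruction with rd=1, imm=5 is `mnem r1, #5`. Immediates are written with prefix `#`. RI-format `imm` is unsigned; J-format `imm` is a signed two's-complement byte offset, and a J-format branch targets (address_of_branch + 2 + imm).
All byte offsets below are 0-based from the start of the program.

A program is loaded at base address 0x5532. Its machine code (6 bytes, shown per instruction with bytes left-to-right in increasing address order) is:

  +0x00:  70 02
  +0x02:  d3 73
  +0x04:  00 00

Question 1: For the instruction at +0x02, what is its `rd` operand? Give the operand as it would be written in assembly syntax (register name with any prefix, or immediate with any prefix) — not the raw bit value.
r1

@+02  big-endian(d3 73) = 0xd373
  opcode bits[15:12]=0xd: addi/RI
  [11:9] rd=1 = r1
  [8:0] imm=371 = #371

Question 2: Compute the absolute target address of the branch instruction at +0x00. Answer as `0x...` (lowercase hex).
0x5536

@+00  big-endian(70 02) = 0x7002
  opcode bits[15:12]=0x7: b/J
  imm@[11:0]=0x2 ⇒ #2
  target = base 0x5532 + off 0x00 + 2 + imm 2 = 0x5536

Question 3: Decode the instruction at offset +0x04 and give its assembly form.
return

+0x04: 00 00 ⇒ word 0x0000 (big)
  top 4b → 0x0 → return [N]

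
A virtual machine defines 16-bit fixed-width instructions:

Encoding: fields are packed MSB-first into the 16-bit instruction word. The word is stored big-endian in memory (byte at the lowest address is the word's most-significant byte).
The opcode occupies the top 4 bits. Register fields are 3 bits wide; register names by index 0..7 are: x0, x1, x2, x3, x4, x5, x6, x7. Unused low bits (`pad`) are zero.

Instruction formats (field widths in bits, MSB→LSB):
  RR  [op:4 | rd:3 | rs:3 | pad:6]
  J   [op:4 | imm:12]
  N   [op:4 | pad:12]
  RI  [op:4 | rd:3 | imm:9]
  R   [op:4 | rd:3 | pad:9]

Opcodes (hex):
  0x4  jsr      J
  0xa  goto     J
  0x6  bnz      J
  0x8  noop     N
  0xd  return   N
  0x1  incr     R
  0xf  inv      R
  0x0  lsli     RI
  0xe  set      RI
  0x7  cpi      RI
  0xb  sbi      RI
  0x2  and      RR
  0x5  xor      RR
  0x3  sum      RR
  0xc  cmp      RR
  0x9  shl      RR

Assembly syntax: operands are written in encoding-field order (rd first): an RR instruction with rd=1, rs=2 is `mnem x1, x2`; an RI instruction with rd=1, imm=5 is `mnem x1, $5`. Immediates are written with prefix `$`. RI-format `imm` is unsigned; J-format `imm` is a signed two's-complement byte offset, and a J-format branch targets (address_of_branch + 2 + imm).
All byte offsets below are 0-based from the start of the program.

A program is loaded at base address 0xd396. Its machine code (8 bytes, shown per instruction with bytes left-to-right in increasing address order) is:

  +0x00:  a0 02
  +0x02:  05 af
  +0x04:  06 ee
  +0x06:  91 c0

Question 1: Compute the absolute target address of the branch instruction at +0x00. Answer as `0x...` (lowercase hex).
[00] a0 02 → 0xa002
  opcode bits[15:12]=0xa: goto/J
  imm@[11:0]=0x2 ⇒ $2
  target = base 0xd396 + off 0x00 + 2 + imm 2 = 0xd39a

0xd39a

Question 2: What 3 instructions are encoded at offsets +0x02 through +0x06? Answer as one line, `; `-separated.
+0x02: 05 af ⇒ word 0x05af (big)
  top 4b → 0x0 → lsli [RI]
  [11:9] rd=2 = x2
  [8:0] imm=431 = $431
+0x04: 06 ee ⇒ word 0x06ee (big)
  top 4b → 0x0 → lsli [RI]
  [11:9] rd=3 = x3
  [8:0] imm=238 = $238
+0x06: 91 c0 ⇒ word 0x91c0 (big)
  top 4b → 0x9 → shl [RR]
  [11:9] rd=0 = x0
  [8:6] rs=7 = x7

lsli x2, $431; lsli x3, $238; shl x0, x7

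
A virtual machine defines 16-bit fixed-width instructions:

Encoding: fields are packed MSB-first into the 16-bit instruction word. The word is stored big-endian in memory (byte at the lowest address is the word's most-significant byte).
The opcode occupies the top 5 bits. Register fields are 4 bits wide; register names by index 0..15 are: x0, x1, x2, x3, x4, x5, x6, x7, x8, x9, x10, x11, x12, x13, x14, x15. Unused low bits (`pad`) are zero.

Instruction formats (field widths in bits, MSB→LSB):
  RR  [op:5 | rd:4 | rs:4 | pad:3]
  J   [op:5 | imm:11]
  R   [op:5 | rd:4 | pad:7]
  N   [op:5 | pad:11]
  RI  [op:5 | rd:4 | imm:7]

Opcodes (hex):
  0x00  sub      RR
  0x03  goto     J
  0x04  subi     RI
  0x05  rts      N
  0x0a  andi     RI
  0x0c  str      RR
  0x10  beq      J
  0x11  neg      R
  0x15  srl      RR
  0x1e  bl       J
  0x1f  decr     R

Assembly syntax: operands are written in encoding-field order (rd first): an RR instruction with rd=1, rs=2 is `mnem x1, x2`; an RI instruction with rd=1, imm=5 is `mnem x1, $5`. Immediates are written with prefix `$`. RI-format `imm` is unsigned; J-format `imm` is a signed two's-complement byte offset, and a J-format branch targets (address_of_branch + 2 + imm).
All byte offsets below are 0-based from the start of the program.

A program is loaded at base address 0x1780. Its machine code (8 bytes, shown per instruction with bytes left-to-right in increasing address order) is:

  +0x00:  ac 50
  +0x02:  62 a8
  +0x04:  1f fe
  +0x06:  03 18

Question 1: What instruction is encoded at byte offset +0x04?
@+04  big-endian(1f fe) = 0x1ffe
  top 5b → 0x3 → goto [J]
  imm@[10:0]=0x7fe (s11→-2) ⇒ $-2

goto $-2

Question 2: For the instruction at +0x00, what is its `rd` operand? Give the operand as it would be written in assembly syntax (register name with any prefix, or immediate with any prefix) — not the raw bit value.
[00] ac 50 → 0xac50
  top 5b → 0x15 → srl [RR]
  rd: (w>>7)&0xf=0x8 → x8
  rs: (w>>3)&0xf=0xa → x10

x8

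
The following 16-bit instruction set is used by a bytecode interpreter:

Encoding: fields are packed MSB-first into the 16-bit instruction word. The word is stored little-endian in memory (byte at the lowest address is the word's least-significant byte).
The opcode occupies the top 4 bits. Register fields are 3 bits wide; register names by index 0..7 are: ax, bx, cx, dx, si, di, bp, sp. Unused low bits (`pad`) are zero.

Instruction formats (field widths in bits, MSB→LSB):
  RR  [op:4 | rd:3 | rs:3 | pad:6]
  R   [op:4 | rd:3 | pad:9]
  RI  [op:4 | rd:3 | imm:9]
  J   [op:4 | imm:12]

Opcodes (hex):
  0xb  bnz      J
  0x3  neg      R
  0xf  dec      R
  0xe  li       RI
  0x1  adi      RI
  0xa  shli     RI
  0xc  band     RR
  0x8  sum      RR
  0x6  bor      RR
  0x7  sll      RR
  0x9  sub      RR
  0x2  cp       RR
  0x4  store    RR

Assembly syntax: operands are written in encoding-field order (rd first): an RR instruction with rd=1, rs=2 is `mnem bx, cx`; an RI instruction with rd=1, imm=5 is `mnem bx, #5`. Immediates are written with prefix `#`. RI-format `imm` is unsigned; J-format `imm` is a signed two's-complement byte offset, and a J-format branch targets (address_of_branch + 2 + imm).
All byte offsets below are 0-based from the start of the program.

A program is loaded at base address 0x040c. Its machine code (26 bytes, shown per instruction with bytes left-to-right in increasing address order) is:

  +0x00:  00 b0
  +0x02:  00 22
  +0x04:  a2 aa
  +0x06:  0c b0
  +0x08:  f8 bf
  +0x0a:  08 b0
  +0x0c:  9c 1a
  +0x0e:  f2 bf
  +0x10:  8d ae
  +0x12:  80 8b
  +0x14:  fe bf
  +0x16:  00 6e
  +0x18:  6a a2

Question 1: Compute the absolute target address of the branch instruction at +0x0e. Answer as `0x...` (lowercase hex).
+0x0e: f2 bf ⇒ word 0xbff2 (little)
  top 4b → 0xb → bnz [J]
  imm: (w>>0)&0xfff=0xff2 (s12→-14) → #-14
  target = base 0x040c + off 0x0e + 2 + imm -14 = 0x040e

0x040e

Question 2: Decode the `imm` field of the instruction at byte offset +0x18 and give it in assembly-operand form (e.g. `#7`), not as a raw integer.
+0x18: 6a a2 ⇒ word 0xa26a (little)
  top 4b → 0xa → shli [RI]
  rd: (w>>9)&0x7=0x1 → bx
  imm: (w>>0)&0x1ff=0x6a → #106

#106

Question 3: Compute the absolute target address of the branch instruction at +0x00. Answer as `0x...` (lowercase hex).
0x040e

[00] 00 b0 → 0xb000
  top 4b → 0xb → bnz [J]
  imm: (w>>0)&0xfff=0x0 → #0
  target = base 0x040c + off 0x00 + 2 + imm 0 = 0x040e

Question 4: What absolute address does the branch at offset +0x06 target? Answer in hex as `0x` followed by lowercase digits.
@+06  little-endian(0c b0) = 0xb00c
  opcode bits[15:12]=0xb: bnz/J
  imm@[11:0]=0xc ⇒ #12
  target = base 0x040c + off 0x06 + 2 + imm 12 = 0x0420

0x0420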